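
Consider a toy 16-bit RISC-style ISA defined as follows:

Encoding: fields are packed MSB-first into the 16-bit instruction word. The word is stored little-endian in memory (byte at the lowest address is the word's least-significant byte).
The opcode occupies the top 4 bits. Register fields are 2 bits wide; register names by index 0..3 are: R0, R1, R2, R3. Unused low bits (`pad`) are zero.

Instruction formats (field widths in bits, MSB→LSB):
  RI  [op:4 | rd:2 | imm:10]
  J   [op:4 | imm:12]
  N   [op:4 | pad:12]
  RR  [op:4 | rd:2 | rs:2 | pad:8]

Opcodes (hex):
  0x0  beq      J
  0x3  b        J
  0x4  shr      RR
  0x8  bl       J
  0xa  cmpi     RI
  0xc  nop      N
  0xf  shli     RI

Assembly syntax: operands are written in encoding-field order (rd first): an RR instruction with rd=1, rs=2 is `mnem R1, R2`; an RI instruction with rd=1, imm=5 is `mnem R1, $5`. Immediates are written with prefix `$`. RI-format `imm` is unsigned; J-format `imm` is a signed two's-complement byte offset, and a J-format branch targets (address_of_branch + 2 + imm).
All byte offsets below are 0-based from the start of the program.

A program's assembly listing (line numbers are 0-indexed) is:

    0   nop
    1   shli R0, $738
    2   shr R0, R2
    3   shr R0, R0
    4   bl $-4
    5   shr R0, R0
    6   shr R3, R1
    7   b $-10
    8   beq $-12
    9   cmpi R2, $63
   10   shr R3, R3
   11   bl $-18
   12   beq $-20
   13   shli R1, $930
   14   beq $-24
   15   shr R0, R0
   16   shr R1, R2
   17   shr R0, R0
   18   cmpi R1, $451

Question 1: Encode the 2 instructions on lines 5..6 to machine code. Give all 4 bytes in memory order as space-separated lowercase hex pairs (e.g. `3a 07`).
L5: shr op=0x4:4|rd=0:2|rs=0:2|pad=0:8 ⇒ 0x4000 ⇒ little 00 40
L6: shr op=0x4:4|rd=3:2|rs=1:2|pad=0:8 ⇒ 0x4d00 ⇒ little 00 4d

00 40 00 4d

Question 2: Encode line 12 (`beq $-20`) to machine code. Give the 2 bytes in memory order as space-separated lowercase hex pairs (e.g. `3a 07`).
ec 0f

12. beq fields op=0x0:4|imm=-20:12 → word 0fech → ec 0f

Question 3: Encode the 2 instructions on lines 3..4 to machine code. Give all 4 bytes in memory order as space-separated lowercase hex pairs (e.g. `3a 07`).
line 3 (shr): pack op=0x4:4|rd=0:2|rs=0:2|pad=0:8 = 0x4000; little→ 00 40
line 4 (bl): pack op=0x8:4|imm=-4:12 = 0x8ffc; little→ fc 8f

00 40 fc 8f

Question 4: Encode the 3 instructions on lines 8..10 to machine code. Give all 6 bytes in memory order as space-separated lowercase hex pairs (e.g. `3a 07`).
f4 0f 3f a8 00 4f

8. beq fields op=0x0:4|imm=-12:12 → word 0ff4h → f4 0f
9. cmpi fields op=0xa:4|rd=2:2|imm=63:10 → word a83fh → 3f a8
10. shr fields op=0x4:4|rd=3:2|rs=3:2|pad=0:8 → word 4f00h → 00 4f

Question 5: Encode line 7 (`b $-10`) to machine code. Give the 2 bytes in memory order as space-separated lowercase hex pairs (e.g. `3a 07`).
line 7 (b): pack op=0x3:4|imm=-10:12 = 0x3ff6; little→ f6 3f

f6 3f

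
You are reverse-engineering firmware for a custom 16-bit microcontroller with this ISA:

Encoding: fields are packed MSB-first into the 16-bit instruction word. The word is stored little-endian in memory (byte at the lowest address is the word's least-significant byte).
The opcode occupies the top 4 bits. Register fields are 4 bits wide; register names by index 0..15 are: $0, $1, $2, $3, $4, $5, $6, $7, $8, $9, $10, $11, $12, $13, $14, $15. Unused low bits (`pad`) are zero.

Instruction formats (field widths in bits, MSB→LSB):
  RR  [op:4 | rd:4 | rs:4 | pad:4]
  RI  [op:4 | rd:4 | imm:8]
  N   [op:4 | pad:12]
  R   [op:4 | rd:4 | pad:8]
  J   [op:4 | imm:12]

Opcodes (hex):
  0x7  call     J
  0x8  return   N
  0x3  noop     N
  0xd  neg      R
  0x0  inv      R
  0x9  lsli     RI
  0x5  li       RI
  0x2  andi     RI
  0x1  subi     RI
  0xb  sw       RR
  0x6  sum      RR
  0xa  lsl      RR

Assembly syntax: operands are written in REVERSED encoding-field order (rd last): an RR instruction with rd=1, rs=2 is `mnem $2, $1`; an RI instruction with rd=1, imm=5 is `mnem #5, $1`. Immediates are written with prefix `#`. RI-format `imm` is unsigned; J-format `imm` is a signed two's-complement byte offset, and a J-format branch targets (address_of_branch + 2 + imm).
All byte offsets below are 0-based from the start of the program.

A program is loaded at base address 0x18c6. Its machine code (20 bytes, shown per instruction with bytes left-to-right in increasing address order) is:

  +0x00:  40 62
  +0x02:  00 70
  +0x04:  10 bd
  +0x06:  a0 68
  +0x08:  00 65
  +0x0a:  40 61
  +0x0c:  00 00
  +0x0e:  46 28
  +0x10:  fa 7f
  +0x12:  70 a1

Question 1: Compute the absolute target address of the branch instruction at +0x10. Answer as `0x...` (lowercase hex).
off 0x10: read fa 7f as little → 0x7ffa
  opcode bits[15:12]=0x7: call/J
  [11:0] imm=4090 (s12→-6) = #-6
  target = base 0x18c6 + off 0x10 + 2 + imm -6 = 0x18d2

0x18d2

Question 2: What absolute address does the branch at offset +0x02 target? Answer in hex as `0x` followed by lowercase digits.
off 0x02: read 00 70 as little → 0x7000
  top 4b → 0x7 → call [J]
  imm: (w>>0)&0xfff=0x0 → #0
  target = base 0x18c6 + off 0x02 + 2 + imm 0 = 0x18ca

0x18ca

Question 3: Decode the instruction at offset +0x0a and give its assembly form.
sum $4, $1

+0x0a: 40 61 ⇒ word 0x6140 (little)
  top 4b → 0x6 → sum [RR]
  rd: (w>>8)&0xf=0x1 → $1
  rs: (w>>4)&0xf=0x4 → $4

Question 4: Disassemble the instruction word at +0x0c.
@+0c  little-endian(00 00) = 0x0000
  op=0x0000>>12=0x0 ⇒ inv (R)
  rd@[11:8]=0x0 ⇒ $0

inv $0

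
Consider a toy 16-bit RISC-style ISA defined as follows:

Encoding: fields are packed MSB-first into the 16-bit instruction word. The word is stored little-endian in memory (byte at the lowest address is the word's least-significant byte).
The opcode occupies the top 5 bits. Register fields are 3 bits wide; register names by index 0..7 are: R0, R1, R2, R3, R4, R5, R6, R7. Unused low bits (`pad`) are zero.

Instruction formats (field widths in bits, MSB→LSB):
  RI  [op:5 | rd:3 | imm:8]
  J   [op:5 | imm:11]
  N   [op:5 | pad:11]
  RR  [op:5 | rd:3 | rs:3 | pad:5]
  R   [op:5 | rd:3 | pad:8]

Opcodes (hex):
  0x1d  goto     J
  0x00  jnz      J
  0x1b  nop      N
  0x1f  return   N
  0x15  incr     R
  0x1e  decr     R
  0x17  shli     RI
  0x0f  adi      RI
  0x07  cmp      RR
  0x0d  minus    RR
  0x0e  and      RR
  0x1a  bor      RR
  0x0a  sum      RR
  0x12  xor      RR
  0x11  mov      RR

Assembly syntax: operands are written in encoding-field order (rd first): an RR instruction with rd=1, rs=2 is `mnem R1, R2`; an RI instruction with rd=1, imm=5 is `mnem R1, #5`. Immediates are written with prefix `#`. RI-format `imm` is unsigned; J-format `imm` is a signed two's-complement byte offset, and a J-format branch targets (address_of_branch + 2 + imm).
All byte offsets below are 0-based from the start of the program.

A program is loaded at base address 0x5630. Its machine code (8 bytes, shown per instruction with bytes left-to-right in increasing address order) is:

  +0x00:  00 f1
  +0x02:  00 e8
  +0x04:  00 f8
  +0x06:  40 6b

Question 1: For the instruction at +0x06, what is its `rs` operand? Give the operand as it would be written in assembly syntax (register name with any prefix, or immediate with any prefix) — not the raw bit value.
[06] 40 6b → 0x6b40
  opcode bits[15:11]=0xd: minus/RR
  rd: (w>>8)&0x7=0x3 → R3
  rs: (w>>5)&0x7=0x2 → R2

R2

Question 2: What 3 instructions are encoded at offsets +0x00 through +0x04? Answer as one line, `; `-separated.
off 0x00: read 00 f1 as little → 0xf100
  opcode bits[15:11]=0x1e: decr/R
  rd@[10:8]=0x1 ⇒ R1
off 0x02: read 00 e8 as little → 0xe800
  opcode bits[15:11]=0x1d: goto/J
  imm@[10:0]=0x0 ⇒ #0
off 0x04: read 00 f8 as little → 0xf800
  opcode bits[15:11]=0x1f: return/N

decr R1; goto #0; return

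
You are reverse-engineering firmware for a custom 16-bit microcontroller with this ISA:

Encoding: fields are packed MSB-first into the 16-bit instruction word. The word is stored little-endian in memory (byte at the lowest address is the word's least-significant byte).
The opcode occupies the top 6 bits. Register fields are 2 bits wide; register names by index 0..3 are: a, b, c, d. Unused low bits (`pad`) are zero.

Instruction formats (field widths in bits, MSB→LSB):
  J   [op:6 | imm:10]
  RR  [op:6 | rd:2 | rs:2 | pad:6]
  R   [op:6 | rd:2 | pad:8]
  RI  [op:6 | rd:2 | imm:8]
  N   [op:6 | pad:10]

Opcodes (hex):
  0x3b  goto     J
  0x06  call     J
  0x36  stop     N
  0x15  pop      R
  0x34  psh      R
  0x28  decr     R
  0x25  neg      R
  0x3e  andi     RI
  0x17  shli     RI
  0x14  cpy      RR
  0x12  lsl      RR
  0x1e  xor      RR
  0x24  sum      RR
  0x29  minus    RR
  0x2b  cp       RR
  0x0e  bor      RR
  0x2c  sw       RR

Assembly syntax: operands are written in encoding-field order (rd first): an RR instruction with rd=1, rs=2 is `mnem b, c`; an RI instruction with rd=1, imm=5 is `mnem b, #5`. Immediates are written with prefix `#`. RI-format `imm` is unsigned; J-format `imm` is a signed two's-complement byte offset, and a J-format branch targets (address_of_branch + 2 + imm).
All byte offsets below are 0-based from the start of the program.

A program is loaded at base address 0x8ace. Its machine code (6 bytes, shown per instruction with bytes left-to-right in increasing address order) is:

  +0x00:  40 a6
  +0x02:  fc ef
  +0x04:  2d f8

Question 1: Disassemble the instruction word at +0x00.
minus c, b

off 0x00: read 40 a6 as little → 0xa640
  opcode bits[15:10]=0x29: minus/RR
  rd@[9:8]=0x2 ⇒ c
  rs@[7:6]=0x1 ⇒ b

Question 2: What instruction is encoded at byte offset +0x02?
goto #-4

+0x02: fc ef ⇒ word 0xeffc (little)
  opcode bits[15:10]=0x3b: goto/J
  imm: (w>>0)&0x3ff=0x3fc (s10→-4) → #-4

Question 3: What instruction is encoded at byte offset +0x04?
andi a, #45

off 0x04: read 2d f8 as little → 0xf82d
  top 6b → 0x3e → andi [RI]
  rd: (w>>8)&0x3=0x0 → a
  imm: (w>>0)&0xff=0x2d → #45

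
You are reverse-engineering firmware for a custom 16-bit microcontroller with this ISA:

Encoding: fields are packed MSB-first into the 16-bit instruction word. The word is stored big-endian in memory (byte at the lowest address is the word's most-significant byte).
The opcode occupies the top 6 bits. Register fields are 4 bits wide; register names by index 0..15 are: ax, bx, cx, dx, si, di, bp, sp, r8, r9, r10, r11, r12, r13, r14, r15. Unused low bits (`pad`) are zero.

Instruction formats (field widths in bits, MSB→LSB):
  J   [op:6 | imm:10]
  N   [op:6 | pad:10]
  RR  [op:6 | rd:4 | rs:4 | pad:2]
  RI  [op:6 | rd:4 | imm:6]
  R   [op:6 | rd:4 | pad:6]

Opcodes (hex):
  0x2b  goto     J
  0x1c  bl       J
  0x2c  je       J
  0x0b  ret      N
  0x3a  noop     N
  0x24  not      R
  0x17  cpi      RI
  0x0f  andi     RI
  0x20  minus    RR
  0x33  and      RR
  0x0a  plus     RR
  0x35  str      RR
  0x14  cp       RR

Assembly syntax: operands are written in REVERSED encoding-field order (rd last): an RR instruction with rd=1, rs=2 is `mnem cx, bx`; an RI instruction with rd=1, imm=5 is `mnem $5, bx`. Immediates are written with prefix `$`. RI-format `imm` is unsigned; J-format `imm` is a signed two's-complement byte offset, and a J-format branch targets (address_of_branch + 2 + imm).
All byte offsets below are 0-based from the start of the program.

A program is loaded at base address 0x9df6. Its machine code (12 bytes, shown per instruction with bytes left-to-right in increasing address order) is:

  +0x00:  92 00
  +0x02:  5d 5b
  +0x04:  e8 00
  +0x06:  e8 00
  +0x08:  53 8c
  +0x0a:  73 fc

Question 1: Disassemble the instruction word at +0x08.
cp dx, r14

[08] 53 8c → 0x538c
  op=0x538c>>10=0x14 ⇒ cp (RR)
  [9:6] rd=14 = r14
  [5:2] rs=3 = dx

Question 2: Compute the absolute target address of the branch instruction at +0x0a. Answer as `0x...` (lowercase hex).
0x9dfe

@+0a  big-endian(73 fc) = 0x73fc
  op=0x73fc>>10=0x1c ⇒ bl (J)
  imm: (w>>0)&0x3ff=0x3fc (s10→-4) → $-4
  target = base 0x9df6 + off 0x0a + 2 + imm -4 = 0x9dfe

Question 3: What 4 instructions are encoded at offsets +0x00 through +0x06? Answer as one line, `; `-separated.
+0x00: 92 00 ⇒ word 0x9200 (big)
  top 6b → 0x24 → not [R]
  rd: (w>>6)&0xf=0x8 → r8
+0x02: 5d 5b ⇒ word 0x5d5b (big)
  top 6b → 0x17 → cpi [RI]
  rd: (w>>6)&0xf=0x5 → di
  imm: (w>>0)&0x3f=0x1b → $27
+0x04: e8 00 ⇒ word 0xe800 (big)
  top 6b → 0x3a → noop [N]
+0x06: e8 00 ⇒ word 0xe800 (big)
  top 6b → 0x3a → noop [N]

not r8; cpi $27, di; noop; noop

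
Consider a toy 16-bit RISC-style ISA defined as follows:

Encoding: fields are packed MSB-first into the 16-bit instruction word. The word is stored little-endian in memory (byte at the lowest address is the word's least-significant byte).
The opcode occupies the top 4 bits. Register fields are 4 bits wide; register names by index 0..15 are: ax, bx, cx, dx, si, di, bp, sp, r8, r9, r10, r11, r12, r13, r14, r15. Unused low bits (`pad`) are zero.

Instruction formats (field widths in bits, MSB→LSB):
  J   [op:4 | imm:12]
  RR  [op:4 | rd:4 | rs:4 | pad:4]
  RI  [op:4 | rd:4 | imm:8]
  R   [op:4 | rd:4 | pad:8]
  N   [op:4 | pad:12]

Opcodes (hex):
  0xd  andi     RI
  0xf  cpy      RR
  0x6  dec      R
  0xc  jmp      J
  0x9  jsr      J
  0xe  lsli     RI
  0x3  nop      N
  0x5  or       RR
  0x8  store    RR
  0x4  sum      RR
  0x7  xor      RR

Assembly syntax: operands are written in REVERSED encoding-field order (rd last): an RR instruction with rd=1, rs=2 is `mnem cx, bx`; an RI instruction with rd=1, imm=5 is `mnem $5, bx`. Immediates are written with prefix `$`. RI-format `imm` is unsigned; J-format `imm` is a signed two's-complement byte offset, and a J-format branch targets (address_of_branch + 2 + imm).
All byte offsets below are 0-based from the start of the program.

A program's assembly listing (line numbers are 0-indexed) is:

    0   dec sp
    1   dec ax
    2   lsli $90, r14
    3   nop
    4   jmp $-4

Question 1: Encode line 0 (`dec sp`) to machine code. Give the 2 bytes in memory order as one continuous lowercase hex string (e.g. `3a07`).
0067

0. dec fields op=0x6:4|rd=7:4|pad=0:8 → word 6700h → 00 67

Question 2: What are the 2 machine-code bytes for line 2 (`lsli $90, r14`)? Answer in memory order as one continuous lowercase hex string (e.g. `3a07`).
2. lsli fields op=0xe:4|rd=14:4|imm=90:8 → word ee5ah → 5a ee

5aee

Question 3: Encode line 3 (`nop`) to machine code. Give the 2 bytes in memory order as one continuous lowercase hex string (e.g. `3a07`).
0030

line 3 (nop): pack op=0x3:4|pad=0:12 = 0x3000; little→ 00 30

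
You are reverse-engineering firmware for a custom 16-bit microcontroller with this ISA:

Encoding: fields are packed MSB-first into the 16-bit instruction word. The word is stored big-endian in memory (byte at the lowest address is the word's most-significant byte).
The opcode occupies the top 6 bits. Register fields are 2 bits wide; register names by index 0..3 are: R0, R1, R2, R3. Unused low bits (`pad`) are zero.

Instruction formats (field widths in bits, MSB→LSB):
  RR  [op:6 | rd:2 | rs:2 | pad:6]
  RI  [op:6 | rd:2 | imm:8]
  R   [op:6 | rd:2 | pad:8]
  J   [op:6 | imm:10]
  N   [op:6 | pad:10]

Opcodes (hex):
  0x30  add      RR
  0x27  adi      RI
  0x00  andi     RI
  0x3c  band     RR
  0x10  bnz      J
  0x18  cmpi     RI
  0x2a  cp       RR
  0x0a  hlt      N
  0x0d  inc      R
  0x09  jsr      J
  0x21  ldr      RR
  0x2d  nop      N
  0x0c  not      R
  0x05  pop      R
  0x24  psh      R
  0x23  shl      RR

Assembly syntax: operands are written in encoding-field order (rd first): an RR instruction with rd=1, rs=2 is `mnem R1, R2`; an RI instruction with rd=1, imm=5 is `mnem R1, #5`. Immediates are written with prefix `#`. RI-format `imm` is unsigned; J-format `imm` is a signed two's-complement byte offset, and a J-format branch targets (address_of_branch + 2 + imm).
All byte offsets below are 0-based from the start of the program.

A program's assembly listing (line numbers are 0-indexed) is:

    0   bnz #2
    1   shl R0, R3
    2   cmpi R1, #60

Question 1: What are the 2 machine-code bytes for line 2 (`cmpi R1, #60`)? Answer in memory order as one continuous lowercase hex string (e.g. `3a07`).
613c

line 2 (cmpi): pack op=0x18:6|rd=1:2|imm=60:8 = 0x613c; big→ 61 3c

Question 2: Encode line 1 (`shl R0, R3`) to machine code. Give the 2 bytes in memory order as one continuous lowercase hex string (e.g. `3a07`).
8cc0

L1: shl op=0x23:6|rd=0:2|rs=3:2|pad=0:6 ⇒ 0x8cc0 ⇒ big 8c c0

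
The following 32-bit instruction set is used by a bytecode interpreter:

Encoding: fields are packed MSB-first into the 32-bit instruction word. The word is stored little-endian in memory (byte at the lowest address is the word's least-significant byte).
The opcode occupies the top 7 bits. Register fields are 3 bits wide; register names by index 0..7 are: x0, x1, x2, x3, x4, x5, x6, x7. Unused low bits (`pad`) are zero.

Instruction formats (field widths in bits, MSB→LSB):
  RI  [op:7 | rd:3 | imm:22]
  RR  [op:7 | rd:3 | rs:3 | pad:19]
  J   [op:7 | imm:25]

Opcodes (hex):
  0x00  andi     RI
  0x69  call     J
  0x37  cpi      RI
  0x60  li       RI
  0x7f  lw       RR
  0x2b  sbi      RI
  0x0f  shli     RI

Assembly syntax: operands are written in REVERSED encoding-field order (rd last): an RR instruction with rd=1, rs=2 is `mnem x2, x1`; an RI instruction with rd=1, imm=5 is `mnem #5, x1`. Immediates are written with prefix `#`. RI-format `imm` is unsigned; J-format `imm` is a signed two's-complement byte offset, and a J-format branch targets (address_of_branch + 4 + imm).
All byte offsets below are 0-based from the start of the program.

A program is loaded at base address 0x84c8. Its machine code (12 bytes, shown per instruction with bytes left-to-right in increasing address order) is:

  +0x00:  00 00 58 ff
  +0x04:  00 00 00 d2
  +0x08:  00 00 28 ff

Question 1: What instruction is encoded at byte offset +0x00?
lw x3, x5

+0x00: 00 00 58 ff ⇒ word 0xff580000 (little)
  opcode bits[31:25]=0x7f: lw/RR
  rd@[24:22]=0x5 ⇒ x5
  rs@[21:19]=0x3 ⇒ x3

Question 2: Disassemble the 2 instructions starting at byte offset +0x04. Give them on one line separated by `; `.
+0x04: 00 00 00 d2 ⇒ word 0xd2000000 (little)
  top 7b → 0x69 → call [J]
  imm: (w>>0)&0x1ffffff=0x0 → #0
+0x08: 00 00 28 ff ⇒ word 0xff280000 (little)
  top 7b → 0x7f → lw [RR]
  rd: (w>>22)&0x7=0x4 → x4
  rs: (w>>19)&0x7=0x5 → x5

call #0; lw x5, x4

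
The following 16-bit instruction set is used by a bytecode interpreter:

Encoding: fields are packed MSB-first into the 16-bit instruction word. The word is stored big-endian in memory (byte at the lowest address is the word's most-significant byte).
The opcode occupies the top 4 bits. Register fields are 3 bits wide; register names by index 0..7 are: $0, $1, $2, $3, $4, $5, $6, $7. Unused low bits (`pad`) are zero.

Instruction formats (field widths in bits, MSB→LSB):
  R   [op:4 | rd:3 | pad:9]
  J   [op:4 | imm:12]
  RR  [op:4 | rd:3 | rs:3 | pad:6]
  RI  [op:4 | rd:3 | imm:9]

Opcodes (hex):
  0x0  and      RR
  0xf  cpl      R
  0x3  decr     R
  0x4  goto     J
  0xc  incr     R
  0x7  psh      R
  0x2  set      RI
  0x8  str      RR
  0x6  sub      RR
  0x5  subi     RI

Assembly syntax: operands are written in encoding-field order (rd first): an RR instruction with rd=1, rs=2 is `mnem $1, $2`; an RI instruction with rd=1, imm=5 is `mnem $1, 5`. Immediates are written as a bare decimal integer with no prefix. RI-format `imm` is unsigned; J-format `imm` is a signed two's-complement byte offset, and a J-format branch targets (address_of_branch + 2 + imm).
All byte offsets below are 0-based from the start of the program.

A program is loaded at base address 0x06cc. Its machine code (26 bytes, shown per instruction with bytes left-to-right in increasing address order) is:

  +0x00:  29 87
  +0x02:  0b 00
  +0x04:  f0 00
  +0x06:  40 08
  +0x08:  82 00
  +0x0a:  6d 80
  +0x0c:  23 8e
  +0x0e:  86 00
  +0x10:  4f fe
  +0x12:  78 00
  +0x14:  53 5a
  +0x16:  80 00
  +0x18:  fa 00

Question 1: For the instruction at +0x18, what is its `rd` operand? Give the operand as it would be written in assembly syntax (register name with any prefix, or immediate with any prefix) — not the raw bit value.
$5

@+18  big-endian(fa 00) = 0xfa00
  op=0xfa00>>12=0xf ⇒ cpl (R)
  rd@[11:9]=0x5 ⇒ $5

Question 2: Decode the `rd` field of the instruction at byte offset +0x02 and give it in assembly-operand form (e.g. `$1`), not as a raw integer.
+0x02: 0b 00 ⇒ word 0x0b00 (big)
  op=0x0b00>>12=0x0 ⇒ and (RR)
  rd: (w>>9)&0x7=0x5 → $5
  rs: (w>>6)&0x7=0x4 → $4

$5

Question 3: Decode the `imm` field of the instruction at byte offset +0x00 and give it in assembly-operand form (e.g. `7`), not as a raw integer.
off 0x00: read 29 87 as big → 0x2987
  op=0x2987>>12=0x2 ⇒ set (RI)
  rd: (w>>9)&0x7=0x4 → $4
  imm: (w>>0)&0x1ff=0x187 → 391

391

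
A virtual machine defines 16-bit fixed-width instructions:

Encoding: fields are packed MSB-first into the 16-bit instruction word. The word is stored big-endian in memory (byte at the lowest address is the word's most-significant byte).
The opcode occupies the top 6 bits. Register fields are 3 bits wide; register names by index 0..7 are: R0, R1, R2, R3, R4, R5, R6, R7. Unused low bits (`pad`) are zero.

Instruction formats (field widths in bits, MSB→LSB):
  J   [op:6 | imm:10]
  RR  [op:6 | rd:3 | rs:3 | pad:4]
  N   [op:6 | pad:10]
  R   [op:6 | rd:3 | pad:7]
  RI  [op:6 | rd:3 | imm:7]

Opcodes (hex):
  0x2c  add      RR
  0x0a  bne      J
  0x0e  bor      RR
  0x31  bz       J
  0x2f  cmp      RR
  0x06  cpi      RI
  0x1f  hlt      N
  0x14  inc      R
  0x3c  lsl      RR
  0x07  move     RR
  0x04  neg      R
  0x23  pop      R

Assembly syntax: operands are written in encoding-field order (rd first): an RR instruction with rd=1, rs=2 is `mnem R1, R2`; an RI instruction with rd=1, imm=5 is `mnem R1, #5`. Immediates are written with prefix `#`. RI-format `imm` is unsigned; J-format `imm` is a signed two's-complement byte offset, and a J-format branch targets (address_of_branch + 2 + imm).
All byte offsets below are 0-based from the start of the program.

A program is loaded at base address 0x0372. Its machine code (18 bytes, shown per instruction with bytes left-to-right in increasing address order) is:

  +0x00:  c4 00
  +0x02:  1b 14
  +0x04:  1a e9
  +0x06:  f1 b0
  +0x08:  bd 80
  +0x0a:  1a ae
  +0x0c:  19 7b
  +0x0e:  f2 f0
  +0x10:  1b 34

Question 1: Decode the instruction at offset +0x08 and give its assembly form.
off 0x08: read bd 80 as big → 0xbd80
  opcode bits[15:10]=0x2f: cmp/RR
  rd: (w>>7)&0x7=0x3 → R3
  rs: (w>>4)&0x7=0x0 → R0

cmp R3, R0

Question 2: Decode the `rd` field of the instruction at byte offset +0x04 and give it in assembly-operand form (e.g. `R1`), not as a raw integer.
R5

@+04  big-endian(1a e9) = 0x1ae9
  opcode bits[15:10]=0x6: cpi/RI
  rd@[9:7]=0x5 ⇒ R5
  imm@[6:0]=0x69 ⇒ #105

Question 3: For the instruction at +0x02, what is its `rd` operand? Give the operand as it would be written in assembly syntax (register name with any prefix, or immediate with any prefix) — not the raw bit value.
[02] 1b 14 → 0x1b14
  top 6b → 0x6 → cpi [RI]
  rd@[9:7]=0x6 ⇒ R6
  imm@[6:0]=0x14 ⇒ #20

R6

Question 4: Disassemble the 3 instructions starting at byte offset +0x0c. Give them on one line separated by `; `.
+0x0c: 19 7b ⇒ word 0x197b (big)
  top 6b → 0x6 → cpi [RI]
  rd@[9:7]=0x2 ⇒ R2
  imm@[6:0]=0x7b ⇒ #123
+0x0e: f2 f0 ⇒ word 0xf2f0 (big)
  top 6b → 0x3c → lsl [RR]
  rd@[9:7]=0x5 ⇒ R5
  rs@[6:4]=0x7 ⇒ R7
+0x10: 1b 34 ⇒ word 0x1b34 (big)
  top 6b → 0x6 → cpi [RI]
  rd@[9:7]=0x6 ⇒ R6
  imm@[6:0]=0x34 ⇒ #52

cpi R2, #123; lsl R5, R7; cpi R6, #52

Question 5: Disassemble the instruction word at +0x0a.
cpi R5, #46

+0x0a: 1a ae ⇒ word 0x1aae (big)
  opcode bits[15:10]=0x6: cpi/RI
  [9:7] rd=5 = R5
  [6:0] imm=46 = #46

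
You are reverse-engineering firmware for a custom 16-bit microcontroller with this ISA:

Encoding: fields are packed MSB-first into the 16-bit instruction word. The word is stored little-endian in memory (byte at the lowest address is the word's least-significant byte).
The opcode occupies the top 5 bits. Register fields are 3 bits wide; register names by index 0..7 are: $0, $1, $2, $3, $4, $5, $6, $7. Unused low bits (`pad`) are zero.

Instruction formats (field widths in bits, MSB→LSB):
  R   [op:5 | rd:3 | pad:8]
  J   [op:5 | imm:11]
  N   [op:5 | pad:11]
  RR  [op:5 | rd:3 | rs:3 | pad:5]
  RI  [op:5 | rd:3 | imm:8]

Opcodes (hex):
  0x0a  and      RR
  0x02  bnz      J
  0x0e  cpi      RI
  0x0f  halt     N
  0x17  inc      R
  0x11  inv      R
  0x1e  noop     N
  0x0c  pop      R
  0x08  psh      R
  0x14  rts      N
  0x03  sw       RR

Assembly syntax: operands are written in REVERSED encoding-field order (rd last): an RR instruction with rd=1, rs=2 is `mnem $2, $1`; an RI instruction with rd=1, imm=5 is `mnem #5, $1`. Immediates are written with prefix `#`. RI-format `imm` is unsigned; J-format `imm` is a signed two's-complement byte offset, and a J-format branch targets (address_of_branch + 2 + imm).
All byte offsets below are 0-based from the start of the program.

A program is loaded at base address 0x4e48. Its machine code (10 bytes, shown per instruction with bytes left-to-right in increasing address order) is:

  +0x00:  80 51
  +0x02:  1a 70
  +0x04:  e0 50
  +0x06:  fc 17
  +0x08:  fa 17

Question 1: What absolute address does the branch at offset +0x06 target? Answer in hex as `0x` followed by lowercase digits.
0x4e4c

[06] fc 17 → 0x17fc
  op=0x17fc>>11=0x2 ⇒ bnz (J)
  [10:0] imm=2044 (s11→-4) = #-4
  target = base 0x4e48 + off 0x06 + 2 + imm -4 = 0x4e4c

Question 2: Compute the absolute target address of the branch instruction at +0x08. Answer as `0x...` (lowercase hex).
0x4e4c

@+08  little-endian(fa 17) = 0x17fa
  op=0x17fa>>11=0x2 ⇒ bnz (J)
  imm@[10:0]=0x7fa (s11→-6) ⇒ #-6
  target = base 0x4e48 + off 0x08 + 2 + imm -6 = 0x4e4c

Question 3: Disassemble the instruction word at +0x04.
@+04  little-endian(e0 50) = 0x50e0
  top 5b → 0xa → and [RR]
  rd: (w>>8)&0x7=0x0 → $0
  rs: (w>>5)&0x7=0x7 → $7

and $7, $0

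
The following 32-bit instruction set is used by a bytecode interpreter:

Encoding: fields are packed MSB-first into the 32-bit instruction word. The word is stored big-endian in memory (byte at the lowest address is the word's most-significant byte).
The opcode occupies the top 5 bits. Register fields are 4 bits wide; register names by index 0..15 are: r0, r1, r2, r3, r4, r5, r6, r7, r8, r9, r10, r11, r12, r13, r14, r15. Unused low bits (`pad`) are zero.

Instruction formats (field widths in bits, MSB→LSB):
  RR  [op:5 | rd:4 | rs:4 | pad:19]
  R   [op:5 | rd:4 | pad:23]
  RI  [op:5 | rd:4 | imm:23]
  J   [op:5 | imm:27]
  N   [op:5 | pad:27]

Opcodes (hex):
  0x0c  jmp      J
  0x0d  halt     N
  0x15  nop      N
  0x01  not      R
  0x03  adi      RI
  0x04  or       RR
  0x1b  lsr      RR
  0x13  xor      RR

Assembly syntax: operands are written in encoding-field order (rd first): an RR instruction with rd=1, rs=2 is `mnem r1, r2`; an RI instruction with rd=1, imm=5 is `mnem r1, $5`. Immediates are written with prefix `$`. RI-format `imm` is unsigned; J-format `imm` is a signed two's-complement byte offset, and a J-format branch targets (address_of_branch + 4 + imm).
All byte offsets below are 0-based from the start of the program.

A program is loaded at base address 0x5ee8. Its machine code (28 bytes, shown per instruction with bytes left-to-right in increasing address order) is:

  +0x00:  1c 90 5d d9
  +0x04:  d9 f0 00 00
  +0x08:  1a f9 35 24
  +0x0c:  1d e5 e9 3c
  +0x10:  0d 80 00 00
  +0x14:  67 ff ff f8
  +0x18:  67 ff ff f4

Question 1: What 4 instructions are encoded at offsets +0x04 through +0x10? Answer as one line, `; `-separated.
+0x04: d9 f0 00 00 ⇒ word 0xd9f00000 (big)
  top 5b → 0x1b → lsr [RR]
  rd: (w>>23)&0xf=0x3 → r3
  rs: (w>>19)&0xf=0xe → r14
+0x08: 1a f9 35 24 ⇒ word 0x1af93524 (big)
  top 5b → 0x3 → adi [RI]
  rd: (w>>23)&0xf=0x5 → r5
  imm: (w>>0)&0x7fffff=0x793524 → $7943460
+0x0c: 1d e5 e9 3c ⇒ word 0x1de5e93c (big)
  top 5b → 0x3 → adi [RI]
  rd: (w>>23)&0xf=0xb → r11
  imm: (w>>0)&0x7fffff=0x65e93c → $6678844
+0x10: 0d 80 00 00 ⇒ word 0x0d800000 (big)
  top 5b → 0x1 → not [R]
  rd: (w>>23)&0xf=0xb → r11

lsr r3, r14; adi r5, $7943460; adi r11, $6678844; not r11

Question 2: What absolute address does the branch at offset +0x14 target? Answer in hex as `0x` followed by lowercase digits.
0x5ef8

off 0x14: read 67 ff ff f8 as big → 0x67fffff8
  top 5b → 0xc → jmp [J]
  imm: (w>>0)&0x7ffffff=0x7fffff8 (s27→-8) → $-8
  target = base 0x5ee8 + off 0x14 + 4 + imm -8 = 0x5ef8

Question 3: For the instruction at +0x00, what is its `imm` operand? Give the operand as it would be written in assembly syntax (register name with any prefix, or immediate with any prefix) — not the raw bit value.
+0x00: 1c 90 5d d9 ⇒ word 0x1c905dd9 (big)
  op=0x1c905dd9>>27=0x3 ⇒ adi (RI)
  rd@[26:23]=0x9 ⇒ r9
  imm@[22:0]=0x105dd9 ⇒ $1072601

$1072601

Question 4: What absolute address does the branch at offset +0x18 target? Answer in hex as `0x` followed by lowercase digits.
0x5ef8

off 0x18: read 67 ff ff f4 as big → 0x67fffff4
  op=0x67fffff4>>27=0xc ⇒ jmp (J)
  [26:0] imm=134217716 (s27→-12) = $-12
  target = base 0x5ee8 + off 0x18 + 4 + imm -12 = 0x5ef8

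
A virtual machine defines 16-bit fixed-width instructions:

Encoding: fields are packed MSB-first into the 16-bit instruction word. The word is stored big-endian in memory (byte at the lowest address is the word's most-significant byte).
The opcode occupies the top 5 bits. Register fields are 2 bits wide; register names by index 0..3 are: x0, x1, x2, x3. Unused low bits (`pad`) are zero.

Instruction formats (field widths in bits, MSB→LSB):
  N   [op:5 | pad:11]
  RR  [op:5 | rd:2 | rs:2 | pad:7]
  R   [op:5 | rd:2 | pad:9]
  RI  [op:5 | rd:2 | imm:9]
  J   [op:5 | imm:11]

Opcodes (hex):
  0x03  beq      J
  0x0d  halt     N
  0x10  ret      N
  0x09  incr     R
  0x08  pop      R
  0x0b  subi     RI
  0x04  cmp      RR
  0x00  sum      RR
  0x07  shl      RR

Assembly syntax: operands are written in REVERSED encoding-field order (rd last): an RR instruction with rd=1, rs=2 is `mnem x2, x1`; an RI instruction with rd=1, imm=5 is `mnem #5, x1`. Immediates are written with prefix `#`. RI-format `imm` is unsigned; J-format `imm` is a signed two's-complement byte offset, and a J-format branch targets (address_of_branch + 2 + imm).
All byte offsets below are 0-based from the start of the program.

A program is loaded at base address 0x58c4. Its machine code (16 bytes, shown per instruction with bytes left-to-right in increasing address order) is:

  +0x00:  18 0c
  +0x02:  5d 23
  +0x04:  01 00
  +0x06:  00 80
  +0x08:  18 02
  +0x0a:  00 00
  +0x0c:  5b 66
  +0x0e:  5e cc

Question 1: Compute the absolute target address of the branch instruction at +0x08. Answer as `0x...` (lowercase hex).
[08] 18 02 → 0x1802
  opcode bits[15:11]=0x3: beq/J
  [10:0] imm=2 = #2
  target = base 0x58c4 + off 0x08 + 2 + imm 2 = 0x58d0

0x58d0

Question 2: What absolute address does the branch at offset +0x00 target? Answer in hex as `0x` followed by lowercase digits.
0x58d2

+0x00: 18 0c ⇒ word 0x180c (big)
  opcode bits[15:11]=0x3: beq/J
  imm: (w>>0)&0x7ff=0xc → #12
  target = base 0x58c4 + off 0x00 + 2 + imm 12 = 0x58d2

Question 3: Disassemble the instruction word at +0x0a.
@+0a  big-endian(00 00) = 0x0000
  opcode bits[15:11]=0x0: sum/RR
  rd: (w>>9)&0x3=0x0 → x0
  rs: (w>>7)&0x3=0x0 → x0

sum x0, x0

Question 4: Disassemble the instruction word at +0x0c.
+0x0c: 5b 66 ⇒ word 0x5b66 (big)
  op=0x5b66>>11=0xb ⇒ subi (RI)
  rd@[10:9]=0x1 ⇒ x1
  imm@[8:0]=0x166 ⇒ #358

subi #358, x1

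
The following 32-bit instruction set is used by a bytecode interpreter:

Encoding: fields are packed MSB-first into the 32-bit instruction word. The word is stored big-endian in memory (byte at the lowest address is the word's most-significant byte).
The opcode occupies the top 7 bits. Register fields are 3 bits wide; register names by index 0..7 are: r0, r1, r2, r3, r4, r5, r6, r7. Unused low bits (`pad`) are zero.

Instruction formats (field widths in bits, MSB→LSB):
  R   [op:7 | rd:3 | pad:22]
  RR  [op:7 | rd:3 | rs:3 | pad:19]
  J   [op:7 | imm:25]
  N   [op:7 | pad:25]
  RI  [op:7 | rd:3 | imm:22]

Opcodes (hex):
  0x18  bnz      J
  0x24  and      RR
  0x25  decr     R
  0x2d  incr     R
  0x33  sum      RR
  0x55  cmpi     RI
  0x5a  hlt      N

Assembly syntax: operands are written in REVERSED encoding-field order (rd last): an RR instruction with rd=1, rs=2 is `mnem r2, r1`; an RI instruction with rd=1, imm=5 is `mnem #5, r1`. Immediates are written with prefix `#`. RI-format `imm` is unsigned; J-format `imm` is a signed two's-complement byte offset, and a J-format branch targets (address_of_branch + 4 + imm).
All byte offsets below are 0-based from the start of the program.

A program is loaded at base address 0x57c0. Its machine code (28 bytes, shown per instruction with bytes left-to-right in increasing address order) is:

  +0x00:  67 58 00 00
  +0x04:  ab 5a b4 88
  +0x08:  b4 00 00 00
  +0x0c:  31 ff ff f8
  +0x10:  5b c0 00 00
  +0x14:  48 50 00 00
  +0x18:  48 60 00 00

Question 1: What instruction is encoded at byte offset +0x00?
sum r3, r5

@+00  big-endian(67 58 00 00) = 0x67580000
  op=0x67580000>>25=0x33 ⇒ sum (RR)
  rd@[24:22]=0x5 ⇒ r5
  rs@[21:19]=0x3 ⇒ r3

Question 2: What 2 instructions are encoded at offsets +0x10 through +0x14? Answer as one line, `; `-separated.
incr r7; and r2, r1

@+10  big-endian(5b c0 00 00) = 0x5bc00000
  opcode bits[31:25]=0x2d: incr/R
  [24:22] rd=7 = r7
@+14  big-endian(48 50 00 00) = 0x48500000
  opcode bits[31:25]=0x24: and/RR
  [24:22] rd=1 = r1
  [21:19] rs=2 = r2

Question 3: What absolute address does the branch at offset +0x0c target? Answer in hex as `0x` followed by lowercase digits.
0x57c8

+0x0c: 31 ff ff f8 ⇒ word 0x31fffff8 (big)
  op=0x31fffff8>>25=0x18 ⇒ bnz (J)
  [24:0] imm=33554424 (s25→-8) = #-8
  target = base 0x57c0 + off 0x0c + 4 + imm -8 = 0x57c8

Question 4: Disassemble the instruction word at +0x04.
+0x04: ab 5a b4 88 ⇒ word 0xab5ab488 (big)
  opcode bits[31:25]=0x55: cmpi/RI
  rd: (w>>22)&0x7=0x5 → r5
  imm: (w>>0)&0x3fffff=0x1ab488 → #1750152

cmpi #1750152, r5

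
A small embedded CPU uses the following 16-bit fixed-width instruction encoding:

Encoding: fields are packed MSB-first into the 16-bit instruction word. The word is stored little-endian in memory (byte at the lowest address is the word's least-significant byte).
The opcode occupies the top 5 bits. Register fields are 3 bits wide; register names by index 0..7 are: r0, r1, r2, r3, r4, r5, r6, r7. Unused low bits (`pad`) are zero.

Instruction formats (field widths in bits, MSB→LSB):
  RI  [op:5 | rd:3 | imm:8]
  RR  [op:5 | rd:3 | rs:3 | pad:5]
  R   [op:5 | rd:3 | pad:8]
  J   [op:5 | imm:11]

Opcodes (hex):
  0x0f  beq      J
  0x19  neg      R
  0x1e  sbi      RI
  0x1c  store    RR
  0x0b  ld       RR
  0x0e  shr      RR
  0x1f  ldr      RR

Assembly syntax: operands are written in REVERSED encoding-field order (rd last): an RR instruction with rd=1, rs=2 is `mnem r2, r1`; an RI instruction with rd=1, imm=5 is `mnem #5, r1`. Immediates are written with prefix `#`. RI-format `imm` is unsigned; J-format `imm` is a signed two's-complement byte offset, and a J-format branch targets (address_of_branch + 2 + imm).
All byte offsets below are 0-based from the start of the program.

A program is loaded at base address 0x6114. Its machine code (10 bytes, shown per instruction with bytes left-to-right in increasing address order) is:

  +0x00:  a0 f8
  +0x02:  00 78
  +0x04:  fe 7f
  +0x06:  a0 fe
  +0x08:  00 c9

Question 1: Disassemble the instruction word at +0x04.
off 0x04: read fe 7f as little → 0x7ffe
  opcode bits[15:11]=0xf: beq/J
  imm: (w>>0)&0x7ff=0x7fe (s11→-2) → #-2

beq #-2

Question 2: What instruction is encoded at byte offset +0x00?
off 0x00: read a0 f8 as little → 0xf8a0
  opcode bits[15:11]=0x1f: ldr/RR
  rd@[10:8]=0x0 ⇒ r0
  rs@[7:5]=0x5 ⇒ r5

ldr r5, r0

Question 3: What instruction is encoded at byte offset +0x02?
+0x02: 00 78 ⇒ word 0x7800 (little)
  op=0x7800>>11=0xf ⇒ beq (J)
  imm@[10:0]=0x0 ⇒ #0

beq #0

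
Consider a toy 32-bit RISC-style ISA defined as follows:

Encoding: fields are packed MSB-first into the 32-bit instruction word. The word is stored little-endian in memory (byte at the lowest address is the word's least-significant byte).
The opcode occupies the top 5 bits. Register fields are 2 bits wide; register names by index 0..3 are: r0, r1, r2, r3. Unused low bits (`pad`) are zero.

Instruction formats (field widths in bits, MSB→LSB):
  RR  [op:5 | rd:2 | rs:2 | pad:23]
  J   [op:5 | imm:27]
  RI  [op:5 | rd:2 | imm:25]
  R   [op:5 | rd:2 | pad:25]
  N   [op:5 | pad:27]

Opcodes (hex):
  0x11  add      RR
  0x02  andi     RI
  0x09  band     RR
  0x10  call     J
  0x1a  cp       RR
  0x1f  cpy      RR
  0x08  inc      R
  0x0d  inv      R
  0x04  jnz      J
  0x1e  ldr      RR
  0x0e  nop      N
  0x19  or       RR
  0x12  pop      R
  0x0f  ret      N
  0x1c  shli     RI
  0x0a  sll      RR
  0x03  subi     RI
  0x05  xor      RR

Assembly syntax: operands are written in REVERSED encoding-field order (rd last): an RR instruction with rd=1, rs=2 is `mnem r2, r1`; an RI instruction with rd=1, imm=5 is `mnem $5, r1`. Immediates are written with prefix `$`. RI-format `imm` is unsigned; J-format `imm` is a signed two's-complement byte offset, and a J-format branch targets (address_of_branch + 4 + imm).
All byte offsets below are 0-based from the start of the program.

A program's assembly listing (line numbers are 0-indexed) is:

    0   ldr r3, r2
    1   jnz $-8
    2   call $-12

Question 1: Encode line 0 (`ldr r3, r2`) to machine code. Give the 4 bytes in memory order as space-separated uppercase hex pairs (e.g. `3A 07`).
0. ldr fields op=0x1e:5|rd=2:2|rs=3:2|pad=0:23 → word f5800000h → 00 00 80 f5

00 00 80 F5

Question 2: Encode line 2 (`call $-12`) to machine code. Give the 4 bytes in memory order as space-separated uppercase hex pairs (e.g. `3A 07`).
F4 FF FF 87

L2: call op=0x10:5|imm=-12:27 ⇒ 0x87fffff4 ⇒ little f4 ff ff 87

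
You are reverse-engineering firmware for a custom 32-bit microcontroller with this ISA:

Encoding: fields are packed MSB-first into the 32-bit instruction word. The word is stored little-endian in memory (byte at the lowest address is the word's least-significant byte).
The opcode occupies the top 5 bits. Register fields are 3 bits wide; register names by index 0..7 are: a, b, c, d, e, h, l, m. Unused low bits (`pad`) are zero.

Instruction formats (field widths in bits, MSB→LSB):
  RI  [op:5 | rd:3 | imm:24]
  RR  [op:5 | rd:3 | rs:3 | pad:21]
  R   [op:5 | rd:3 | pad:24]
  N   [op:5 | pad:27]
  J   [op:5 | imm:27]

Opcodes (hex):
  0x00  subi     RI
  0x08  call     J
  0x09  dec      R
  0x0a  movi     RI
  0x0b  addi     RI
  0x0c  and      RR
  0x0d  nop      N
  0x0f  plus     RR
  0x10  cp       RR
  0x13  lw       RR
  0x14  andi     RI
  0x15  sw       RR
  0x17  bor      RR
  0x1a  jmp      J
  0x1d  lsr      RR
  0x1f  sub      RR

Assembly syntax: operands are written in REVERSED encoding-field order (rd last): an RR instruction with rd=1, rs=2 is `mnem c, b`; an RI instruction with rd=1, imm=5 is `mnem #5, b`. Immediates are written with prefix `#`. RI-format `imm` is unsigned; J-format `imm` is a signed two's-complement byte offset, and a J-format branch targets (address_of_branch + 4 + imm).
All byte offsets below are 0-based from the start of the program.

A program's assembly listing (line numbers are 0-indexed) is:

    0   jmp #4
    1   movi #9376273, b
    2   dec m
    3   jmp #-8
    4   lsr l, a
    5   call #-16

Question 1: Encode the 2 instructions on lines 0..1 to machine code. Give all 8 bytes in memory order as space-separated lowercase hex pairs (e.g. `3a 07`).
L0: jmp op=0x1a:5|imm=4:27 ⇒ 0xd0000004 ⇒ little 04 00 00 d0
L1: movi op=0xa:5|rd=1:3|imm=9376273:24 ⇒ 0x518f1211 ⇒ little 11 12 8f 51

04 00 00 d0 11 12 8f 51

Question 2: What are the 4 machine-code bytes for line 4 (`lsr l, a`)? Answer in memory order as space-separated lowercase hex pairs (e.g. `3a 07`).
line 4 (lsr): pack op=0x1d:5|rd=0:3|rs=6:3|pad=0:21 = 0xe8c00000; little→ 00 00 c0 e8

00 00 c0 e8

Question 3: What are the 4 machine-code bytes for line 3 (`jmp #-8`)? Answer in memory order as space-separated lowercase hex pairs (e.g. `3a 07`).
line 3 (jmp): pack op=0x1a:5|imm=-8:27 = 0xd7fffff8; little→ f8 ff ff d7

f8 ff ff d7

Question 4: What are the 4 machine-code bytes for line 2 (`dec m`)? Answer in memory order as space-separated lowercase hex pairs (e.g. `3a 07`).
L2: dec op=0x9:5|rd=7:3|pad=0:24 ⇒ 0x4f000000 ⇒ little 00 00 00 4f

00 00 00 4f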